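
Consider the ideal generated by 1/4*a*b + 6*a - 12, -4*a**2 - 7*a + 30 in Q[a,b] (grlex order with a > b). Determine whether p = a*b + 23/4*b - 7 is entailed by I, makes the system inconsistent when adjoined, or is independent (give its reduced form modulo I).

Adjoining a*b + 23/4*b - 7 makes the ideal the whole ring: the system is inconsistent.

First compute the reduced Gröbner basis of I by Buchberger's algorithm.
f_1 = 1/4*a*b + 6*a - 12, LT = a*b.
f_2 = -4*a**2 - 7*a + 30, LT = a**2.

S(f_1,f_2): lcm = a**2*b. S = 24*a**2 - 7/4*a*b - 48*a + 15/2*b.
  leading term a**2: subtract (-6)·f_2 from 24*a**2 - 7/4*a*b - 48*a + 15/2*b → -7/4*a*b - 90*a + 15/2*b + 180
  leading term a*b: subtract (-7)·f_1 from -7/4*a*b - 90*a + 15/2*b + 180 → -48*a + 15/2*b + 96
  leading term a: no divisor's leading term divides it; move -48*a to the remainder.
  leading term b: no divisor's leading term divides it; move 15/2*b to the remainder.
  leading term 1: no divisor's leading term divides it; move 96 to the remainder.
  remainder -48*a + 15/2*b + 96 ≠ 0; add h_3 = -48*a + 15/2*b + 96 to the basis.

S(f_1,h_3): lcm = a*b. S = 5/32*b**2 + 24*a + 2*b - 48.
  leading term b**2: no divisor's leading term divides it; move 5/32*b**2 to the remainder.
  leading term a: subtract (-1/2)·h_3 from 24*a + 2*b - 48 → 23/4*b
  leading term b: no divisor's leading term divides it; move 23/4*b to the remainder.
  remainder 5/32*b**2 + 23/4*b ≠ 0; add h_4 = 5/32*b**2 + 23/4*b to the basis.

The other S-polynomials (S(f_2,h_3), S(f_1,h_4), S(f_2,h_4), S(h_3,h_4)) all reduce to 0 modulo the current basis, so we have a Gröbner basis.
Inter-reduce: drop elements whose leading term is divisible by another's, tail-reduce, and make monic.
Reduced Gröbner basis: {b**2 + 184/5*b, a - 5/32*b - 2}.
Label its elements g_1 = b**2 + 184/5*b, g_2 = a - 5/32*b - 2.

Reduce p = a*b + 23/4*b - 7 modulo G:
  leading term a*b: subtract (b)·g_2 from a*b + 23/4*b - 7 → 5/32*b**2 + 31/4*b - 7
  leading term b**2: subtract (5/32)·g_1 from 5/32*b**2 + 31/4*b - 7 → 2*b - 7
  leading term b: no divisor's leading term divides it; move 2*b to the remainder.
  leading term 1: no divisor's leading term divides it; move -7 to the remainder.
  normal form = 2*b - 7.
The normal form is nonzero, so p ∉ I. Since p minus its normal form lies in I, I + (p) = I + (r) where r = 2*b - 7; decide whether this ideal is the whole ring.
Run Buchberger on G together with r (pairs among the g_i already reduce to 0 since G is a Gröbner basis):
g_1 = b**2 + 184/5*b, LT = b**2.
g_2 = a - 5/32*b - 2, LT = a.
r = 2*b - 7, LT = b.

S(g_1,r): lcm = b**2. S = 403/10*b.
  leading term b: subtract (403/20)·r from 403/10*b → 2821/20
  leading term 1: no divisor's leading term divides it; move 2821/20 to the remainder.
  remainder 2821/20 ≠ 0; add m_4 = 2821/20 to the basis.

The other S-polynomials (S(g_1,g_2), S(g_2,r), S(g_1,m_4), S(g_2,m_4), S(r,m_4)) all reduce to 0 modulo the current basis, so we have a Gröbner basis.
Inter-reduce: drop elements whose leading term is divisible by another's, tail-reduce, and make monic.
Reduced Gröbner basis: {1}.
The reduced Gröbner basis of I + (p) is {1}: the ideal is the whole ring, so the enlarged system has no common solution — adjoining p is inconsistent.

The remainder on division by a Gröbner basis is unique — it is the normal form.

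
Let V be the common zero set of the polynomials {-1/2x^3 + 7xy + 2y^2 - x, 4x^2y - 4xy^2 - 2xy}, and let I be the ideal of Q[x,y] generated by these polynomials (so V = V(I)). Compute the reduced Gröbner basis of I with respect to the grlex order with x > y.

This is the nonlinear analogue of row-reducing a linear system.

f_1 = -1/2x^3 + 7xy + 2y^2 - x, LT = x^3.
f_2 = 4x^2y - 4xy^2 - 2xy, LT = x^2y.

S(f_1,f_2): lcm = x^3y. S = x^2y^2 + 1/2x^2y - 14xy^2 - 4y^3 + 2xy.
  leading term x^2y^2: subtract (1/4y)·f_2 from x^2y^2 + 1/2x^2y - 14xy^2 - 4y^3 + 2xy → xy^3 + 1/2x^2y - 27/2xy^2 - 4y^3 + 2xy
  leading term xy^3: no divisor's leading term divides it; move xy^3 to the remainder.
  leading term x^2y: subtract (1/8)·f_2 from 1/2x^2y - 27/2xy^2 - 4y^3 + 2xy → -13xy^2 - 4y^3 + 9/4xy
  leading term xy^2: no divisor's leading term divides it; move -13xy^2 to the remainder.
  leading term y^3: no divisor's leading term divides it; move -4y^3 to the remainder.
  leading term xy: no divisor's leading term divides it; move 9/4xy to the remainder.
  remainder xy^3 - 13xy^2 - 4y^3 + 9/4xy ≠ 0; add g_3 = xy^3 - 13xy^2 - 4y^3 + 9/4xy to the basis.

S(f_1,g_3): lcm = x^3y^3. S = 13x^3y^2 + 4x^2y^3 - 14xy^4 - 4y^5 - 9/4x^3y + 2xy^3.
  leading term x^3y^2: subtract (-26y^2)·f_1 from 13x^3y^2 + 4x^2y^3 - 14xy^4 - 4y^5 - 9/4x^3y + 2xy^3 → 4x^2y^3 - 14xy^4 - 4y^5 - 9/4x^3y + 184xy^3 + 52y^4 - 26xy^2
  leading term x^2y^3: subtract (y^2)·f_2 from 4x^2y^3 - 14xy^4 - 4y^5 - 9/4x^3y + 184xy^3 + 52y^4 - 26xy^2 → -10xy^4 - 4y^5 - 9/4x^3y + 186xy^3 + 52y^4 - 26xy^2
  leading term xy^4: subtract (-10y)·g_3 from -10xy^4 - 4y^5 - 9/4x^3y + 186xy^3 + 52y^4 - 26xy^2 → -4y^5 - 9/4x^3y + 56xy^3 + 12y^4 - 7/2xy^2
  leading term y^5: no divisor's leading term divides it; move -4y^5 to the remainder.
  leading term x^3y: subtract (9/2y)·f_1 from -9/4x^3y + 56xy^3 + 12y^4 - 7/2xy^2 → 56xy^3 + 12y^4 - 35xy^2 - 9y^3 + 9/2xy
  leading term xy^3: subtract (56)·g_3 from 56xy^3 + 12y^4 - 35xy^2 - 9y^3 + 9/2xy → 12y^4 + 693xy^2 + 215y^3 - 243/2xy
  leading term y^4: no divisor's leading term divides it; move 12y^4 to the remainder.
  leading term xy^2: no divisor's leading term divides it; move 693xy^2 to the remainder.
  leading term y^3: no divisor's leading term divides it; move 215y^3 to the remainder.
  leading term xy: no divisor's leading term divides it; move -243/2xy to the remainder.
  remainder -4y^5 + 12y^4 + 693xy^2 + 215y^3 - 243/2xy ≠ 0; add g_4 = -4y^5 + 12y^4 + 693xy^2 + 215y^3 - 243/2xy to the basis.

S(f_2,g_3): lcm = x^2y^3. S = -xy^4 + 13x^2y^2 + 7/2xy^3 - 9/4x^2y.
  leading term xy^4: subtract (-y)·g_3 from -xy^4 + 13x^2y^2 + 7/2xy^3 - 9/4x^2y → 13x^2y^2 - 19/2xy^3 - 4y^4 - 9/4x^2y + 9/4xy^2
  leading term x^2y^2: subtract (13/4y)·f_2 from 13x^2y^2 - 19/2xy^3 - 4y^4 - 9/4x^2y + 9/4xy^2 → 7/2xy^3 - 4y^4 - 9/4x^2y + 35/4xy^2
  leading term xy^3: subtract (7/2)·g_3 from 7/2xy^3 - 4y^4 - 9/4x^2y + 35/4xy^2 → -4y^4 - 9/4x^2y + 217/4xy^2 + 14y^3 - 63/8xy
  leading term y^4: no divisor's leading term divides it; move -4y^4 to the remainder.
  leading term x^2y: subtract (-9/16)·f_2 from -9/4x^2y + 217/4xy^2 + 14y^3 - 63/8xy → 52xy^2 + 14y^3 - 9xy
  leading term xy^2: no divisor's leading term divides it; move 52xy^2 to the remainder.
  leading term y^3: no divisor's leading term divides it; move 14y^3 to the remainder.
  leading term xy: no divisor's leading term divides it; move -9xy to the remainder.
  remainder -4y^4 + 52xy^2 + 14y^3 - 9xy ≠ 0; add g_5 = -4y^4 + 52xy^2 + 14y^3 - 9xy to the basis.

The other S-polynomials (S(f_1,g_4), S(f_2,g_4), S(g_3,g_4), S(f_1,g_5), S(f_2,g_5), S(g_3,g_5), S(g_4,g_5)) all reduce to 0 modulo the current basis, so we have a Gröbner basis.
Inter-reduce: drop elements whose leading term is divisible by another's, tail-reduce, and make monic.

G = {xy^3 - 13xy^2 - 4y^3 + 9/4xy, y^4 - 13xy^2 - 7/2y^3 + 9/4xy, x^3 - 14xy - 4y^2 + 2x, x^2y - xy^2 - 1/2xy}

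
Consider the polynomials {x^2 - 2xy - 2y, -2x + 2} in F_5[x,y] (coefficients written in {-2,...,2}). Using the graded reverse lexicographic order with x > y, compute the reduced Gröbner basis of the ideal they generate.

G = {x - 1, y + 1}

f_1 = x^2 - 2xy - 2y, LT = x^2.
f_2 = -2x + 2, LT = x.

S(f_1,f_2): lcm = x^2. S = -2xy + x - 2y.
  leading term xy: subtract (y)·f_2 from -2xy + x - 2y → x + y
  leading term x: subtract (2)·f_2 from x + y → y + 1
  leading term y: no divisor's leading term divides it; move y to the remainder.
  leading term 1: no divisor's leading term divides it; move 1 to the remainder.
  remainder y + 1 ≠ 0; add g_3 = y + 1 to the basis.

The other S-polynomials (S(f_1,g_3), S(f_2,g_3)) all reduce to 0 modulo the current basis, so we have a Gröbner basis.
Inter-reduce: drop elements whose leading term is divisible by another's, tail-reduce, and make monic.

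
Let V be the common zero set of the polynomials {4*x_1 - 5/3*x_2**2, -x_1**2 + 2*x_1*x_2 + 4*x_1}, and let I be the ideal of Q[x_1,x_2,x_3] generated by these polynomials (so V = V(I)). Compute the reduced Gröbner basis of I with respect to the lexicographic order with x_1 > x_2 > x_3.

G = {x_1 - 5/12*x_2**2, x_2**4 - 24/5*x_2**3 - 48/5*x_2**2}

f_1 = 4*x_1 - 5/3*x_2**2, LT = x_1.
f_2 = -x_1**2 + 2*x_1*x_2 + 4*x_1, LT = x_1**2.

S(f_1,f_2): lcm = x_1**2. S = -5/12*x_1*x_2**2 + 2*x_1*x_2 + 4*x_1.
  leading term x_1*x_2**2: subtract (-5/48*x_2**2)·f_1 from -5/12*x_1*x_2**2 + 2*x_1*x_2 + 4*x_1 → 2*x_1*x_2 + 4*x_1 - 25/144*x_2**4
  leading term x_1*x_2: subtract (1/2*x_2)·f_1 from 2*x_1*x_2 + 4*x_1 - 25/144*x_2**4 → 4*x_1 - 25/144*x_2**4 + 5/6*x_2**3
  leading term x_1: subtract (1)·f_1 from 4*x_1 - 25/144*x_2**4 + 5/6*x_2**3 → -25/144*x_2**4 + 5/6*x_2**3 + 5/3*x_2**2
  leading term x_2**4: no divisor's leading term divides it; move -25/144*x_2**4 to the remainder.
  leading term x_2**3: no divisor's leading term divides it; move 5/6*x_2**3 to the remainder.
  leading term x_2**2: no divisor's leading term divides it; move 5/3*x_2**2 to the remainder.
  remainder -25/144*x_2**4 + 5/6*x_2**3 + 5/3*x_2**2 ≠ 0; add g_3 = -25/144*x_2**4 + 5/6*x_2**3 + 5/3*x_2**2 to the basis.

S(f_1,g_3): leading monomials are coprime, so the S-polynomial reduces to 0 (Buchberger's first criterion).
S(f_2,g_3): leading monomials are coprime, so the S-polynomial reduces to 0 (Buchberger's first criterion).
Every S-polynomial of the final basis reduces to 0, so we have a Gröbner basis.
Inter-reduce: drop elements whose leading term is divisible by another's, tail-reduce, and make monic.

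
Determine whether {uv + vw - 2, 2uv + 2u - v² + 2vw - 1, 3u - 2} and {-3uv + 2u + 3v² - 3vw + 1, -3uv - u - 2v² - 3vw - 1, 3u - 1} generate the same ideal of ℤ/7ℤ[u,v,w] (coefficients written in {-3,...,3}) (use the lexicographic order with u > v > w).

No, the ideals differ.

Since reduced Gröbner bases are canonical representatives of ideals under a given ordering, it suffices to compute and compare them.
Buchberger on the first generating set:
f_1 = uv + vw - 2, LT = uv.
f_2 = 2uv + 2u - v² + 2vw - 1, LT = uv.
f_3 = 3u - 2, LT = u.

S(f_1,f_2): lcm = uv. S = -u - 3v² + 2.
  reduce S modulo (f_1, f_2, f_3):
  remainder -3v² - 1 ≠ 0; add g_4 = -3v² - 1 to the basis.

S(f_1,f_3): lcm = uv. S = vw + 3v - 2.
  reduce S modulo (f_1, f_2, f_3, g_4):
  remainder vw + 3v - 2 ≠ 0; add g_5 = vw + 3v - 2 to the basis.

S(f_1,g_4): lcm = uv². S = 2u + v²w - 2v.
  reduce S modulo (f_1, f_2, f_3, g_4, g_5):
  remainder -2v + 2w - 1 ≠ 0; add g_6 = -2v + 2w - 1 to the basis.

S(g_5,g_6): lcm = vw. S = 3v + w² + 3w - 2.
  reduce S modulo (f_1, f_2, f_3, g_4, g_5, g_6):
  remainder w² - w ≠ 0; add g_7 = w² - w to the basis.

The other S-polynomials (S(f_2,f_3), S(f_2,g_4), S(f_3,g_4), S(f_1,g_5), S(f_2,g_5), S(f_3,g_5), S(g_4,g_5), S(f_1,g_6), S(f_2,g_6), S(f_3,g_6), S(g_4,g_6), S(f_1,g_7), S(f_2,g_7), S(f_3,g_7), S(g_4,g_7), S(g_5,g_7), S(g_6,g_7)) all reduce to 0 modulo the current basis, so we have a Gröbner basis.
Inter-reduce: drop elements whose leading term is divisible by another's, tail-reduce, and make monic.
Reduced Gröbner basis: {u - 3, v - w - 3, w² - w}.

Buchberger on the second generating set:
h_1 = -3uv + 2u + 3v² - 3vw + 1, LT = uv.
h_2 = -3uv - u - 2v² - 3vw - 1, LT = uv.
h_3 = 3u - 1, LT = u.

S(h_1,h_2): lcm = uv. S = -u + 3v² - 3.
  reduce S modulo (h_1, h_2, h_3):
  remainder 3v² - 1 ≠ 0; add k_4 = 3v² - 1 to the basis.

S(h_1,h_3): lcm = uv. S = -3u - v² + vw - 2v + 2.
  reduce S modulo (h_1, h_2, h_3, k_4):
  remainder vw - 2v + 3 ≠ 0; add k_5 = vw - 2v + 3 to the basis.

S(h_1,k_4): lcm = uv². S = -3uv - 2u - v³ + v²w + 2v.
  reduce S modulo (h_1, h_2, h_3, k_4, k_5):
  remainder 3v - 2w - 3 ≠ 0; add k_6 = 3v - 2w - 3 to the basis.

S(k_5,k_6): lcm = vw. S = -2v + 3w² + w + 3.
  reduce S modulo (h_1, h_2, h_3, k_4, k_5, k_6):
  remainder 3w² + 2w + 1 ≠ 0; add k_7 = 3w² + 2w + 1 to the basis.

The other S-polynomials (S(h_2,h_3), S(h_2,k_4), S(h_3,k_4), S(h_1,k_5), S(h_2,k_5), S(h_3,k_5), S(k_4,k_5), S(h_1,k_6), S(h_2,k_6), S(h_3,k_6), S(k_4,k_6), S(h_1,k_7), S(h_2,k_7), S(h_3,k_7), S(k_4,k_7), S(k_5,k_7), S(k_6,k_7)) all reduce to 0 modulo the current basis, so we have a Gröbner basis.
Inter-reduce: drop elements whose leading term is divisible by another's, tail-reduce, and make monic.
Reduced Gröbner basis: {u + 2, v - 3w - 1, w² + 3w - 2}.

The bases are distinct; the ideals are different.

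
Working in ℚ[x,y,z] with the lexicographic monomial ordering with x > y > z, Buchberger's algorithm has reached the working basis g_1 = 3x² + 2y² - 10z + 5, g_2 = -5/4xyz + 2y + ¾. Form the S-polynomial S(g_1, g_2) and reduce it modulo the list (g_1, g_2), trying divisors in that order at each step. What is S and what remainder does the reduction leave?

S(g_1, g_2) = 8/5xy + ⅗x + ⅔y³z - 10/3yz² + 5/3yz; remainder on division = 8/5xy + ⅗x + ⅔y³z - 10/3yz² + 5/3yz.

lcm(LM(g_1), LM(g_2)) = x²yz.
S = (lcm/LT(g_1))·g_1 − (lcm/LT(g_2))·g_2 = 8/5xy + ⅗x + ⅔y³z - 10/3yz² + 5/3yz.
Reduce S modulo (g_1, g_2) in that order:
  leading term xy: no divisor's leading term divides it; move 8/5xy to the remainder.
  leading term x: no divisor's leading term divides it; move ⅗x to the remainder.
  leading term y³z: no divisor's leading term divides it; move ⅔y³z to the remainder.
  leading term yz²: no divisor's leading term divides it; move -10/3yz² to the remainder.
  leading term yz: no divisor's leading term divides it; move 5/3yz to the remainder.
The remainder 8/5xy + ⅗x + ⅔y³z - 10/3yz² + 5/3yz is nonzero, so it would be added as the next basis element.
This is the inner loop of Buchberger's algorithm — each nonzero remainder becomes a new basis element.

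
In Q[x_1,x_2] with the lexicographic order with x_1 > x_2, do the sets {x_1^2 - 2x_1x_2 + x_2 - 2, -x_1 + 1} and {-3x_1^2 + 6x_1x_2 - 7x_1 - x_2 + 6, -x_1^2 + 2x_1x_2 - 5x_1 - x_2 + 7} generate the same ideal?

No, the ideals differ.

Two ideals are equal iff their reduced Gröbner bases coincide (the reduced basis is unique for a fixed ordering).
Buchberger on the first generating set:
f_1 = x_1^2 - 2x_1x_2 + x_2 - 2, LT = x_1^2.
f_2 = -x_1 + 1, LT = x_1.

S(f_1,f_2): lcm = x_1^2. S = -2x_1x_2 + x_1 + x_2 - 2.
  leading term x_1x_2: subtract (2x_2)·f_2 from -2x_1x_2 + x_1 + x_2 - 2 → x_1 - x_2 - 2
  leading term x_1: subtract (-1)·f_2 from x_1 - x_2 - 2 → -x_2 - 1
  leading term x_2: no divisor's leading term divides it; move -x_2 to the remainder.
  leading term 1: no divisor's leading term divides it; move -1 to the remainder.
  remainder -x_2 - 1 ≠ 0; add g_3 = -x_2 - 1 to the basis.

The other S-polynomials (S(f_1,g_3), S(f_2,g_3)) all reduce to 0 modulo the current basis, so we have a Gröbner basis.
Inter-reduce: drop elements whose leading term is divisible by another's, tail-reduce, and make monic.
Reduced Gröbner basis: {x_1 - 1, x_2 + 1}.

Buchberger on the second generating set:
h_1 = -3x_1^2 + 6x_1x_2 - 7x_1 - x_2 + 6, LT = x_1^2.
h_2 = -x_1^2 + 2x_1x_2 - 5x_1 - x_2 + 7, LT = x_1^2.

S(h_1,h_2): lcm = x_1^2. S = -8/3x_1 - 2/3x_2 + 5.
  leading term x_1: no divisor's leading term divides it; move -8/3x_1 to the remainder.
  leading term x_2: no divisor's leading term divides it; move -2/3x_2 to the remainder.
  leading term 1: no divisor's leading term divides it; move 5 to the remainder.
  remainder -8/3x_1 - 2/3x_2 + 5 ≠ 0; add k_3 = -8/3x_1 - 2/3x_2 + 5 to the basis.

S(h_1,k_3): lcm = x_1^2. S = -9/4x_1x_2 + 101/24x_1 + 1/3x_2 - 2.
  leading term x_1x_2: subtract (27/32x_2)·k_3 from -9/4x_1x_2 + 101/24x_1 + 1/3x_2 - 2 → 101/24x_1 + 9/16x_2^2 - 373/96x_2 - 2
  leading term x_1: subtract (-101/64)·k_3 from 101/24x_1 + 9/16x_2^2 - 373/96x_2 - 2 → 9/16x_2^2 - 79/16x_2 + 377/64
  leading term x_2^2: no divisor's leading term divides it; move 9/16x_2^2 to the remainder.
  leading term x_2: no divisor's leading term divides it; move -79/16x_2 to the remainder.
  leading term 1: no divisor's leading term divides it; move 377/64 to the remainder.
  remainder 9/16x_2^2 - 79/16x_2 + 377/64 ≠ 0; add k_4 = 9/16x_2^2 - 79/16x_2 + 377/64 to the basis.

The other S-polynomials (S(h_2,k_3), S(h_1,k_4), S(h_2,k_4), S(k_3,k_4)) all reduce to 0 modulo the current basis, so we have a Gröbner basis.
Inter-reduce: drop elements whose leading term is divisible by another's, tail-reduce, and make monic.
Reduced Gröbner basis: {x_1 + 1/4x_2 - 15/8, x_2^2 - 79/9x_2 + 377/36}.

The bases are distinct; the ideals are different.
The same test decides containment: I ⊆ J iff every generator of I reduces to 0 modulo a Gröbner basis of J.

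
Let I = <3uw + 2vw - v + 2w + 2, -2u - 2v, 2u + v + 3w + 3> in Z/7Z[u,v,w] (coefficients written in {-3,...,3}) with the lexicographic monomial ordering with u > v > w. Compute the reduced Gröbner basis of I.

G = {u + 3w + 3, v - 3w - 3, w^2 - w - 2}

f_1 = 3uw + 2vw - v + 2w + 2, LT = uw.
f_2 = -2u - 2v, LT = u.
f_3 = 2u + v + 3w + 3, LT = u.

S(f_1,f_2): lcm = uw. S = 2vw + 2v + 3w + 3.
  leading term vw: no divisor's leading term divides it; move 2vw to the remainder.
  leading term v: no divisor's leading term divides it; move 2v to the remainder.
  leading term w: no divisor's leading term divides it; move 3w to the remainder.
  leading term 1: no divisor's leading term divides it; move 3 to the remainder.
  remainder 2vw + 2v + 3w + 3 ≠ 0; add g_4 = 2vw + 2v + 3w + 3 to the basis.

S(f_1,f_3): lcm = uw. S = -vw + 2v + 2w^2 - 2w + 3.
  leading term vw: subtract (3)·g_4 from -vw + 2v + 2w^2 - 2w + 3 → 3v + 2w^2 + 3w + 1
  leading term v: no divisor's leading term divides it; move 3v to the remainder.
  leading term w^2: no divisor's leading term divides it; move 2w^2 to the remainder.
  leading term w: no divisor's leading term divides it; move 3w to the remainder.
  leading term 1: no divisor's leading term divides it; move 1 to the remainder.
  remainder 3v + 2w^2 + 3w + 1 ≠ 0; add g_5 = 3v + 2w^2 + 3w + 1 to the basis.

S(f_2,f_3): lcm = u. S = -3v + 2w + 2.
  leading term v: subtract (-1)·g_5 from -3v + 2w + 2 → 2w^2 - 2w + 3
  leading term w^2: no divisor's leading term divides it; move 2w^2 to the remainder.
  leading term w: no divisor's leading term divides it; move -2w to the remainder.
  leading term 1: no divisor's leading term divides it; move 3 to the remainder.
  remainder 2w^2 - 2w + 3 ≠ 0; add g_6 = 2w^2 - 2w + 3 to the basis.

The other S-polynomials (S(f_1,g_4), S(f_2,g_4), S(f_3,g_4), S(f_1,g_5), S(f_2,g_5), S(f_3,g_5), S(g_4,g_5), S(f_1,g_6), S(f_2,g_6), S(f_3,g_6), S(g_4,g_6), S(g_5,g_6)) all reduce to 0 modulo the current basis, so we have a Gröbner basis.
Inter-reduce: drop elements whose leading term is divisible by another's, tail-reduce, and make monic.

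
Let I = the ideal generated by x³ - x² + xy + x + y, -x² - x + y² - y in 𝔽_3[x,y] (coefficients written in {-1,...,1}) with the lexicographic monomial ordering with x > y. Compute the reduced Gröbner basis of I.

G = {x² + x - y² + y, xy² + y², y⁴ - y³}

Buchberger's algorithm terminates because the ascending chain of leading-term ideals stabilizes.

f_1 = x³ - x² + xy + x + y, LT = x³.
f_2 = -x² - x + y² - y, LT = x².

S(f_1,f_2): lcm = x³. S = x² + xy² + x + y.
  leading term x²: subtract (-1)·f_2 from x² + xy² + x + y → xy² + y²
  leading term xy²: no divisor's leading term divides it; move xy² to the remainder.
  leading term y²: no divisor's leading term divides it; move y² to the remainder.
  remainder xy² + y² ≠ 0; add g_3 = xy² + y² to the basis.

S(f_1,g_3): lcm = x³y². S = x²y² + xy³ + xy² + y³.
  leading term x²y²: subtract (-y²)·f_2 from x²y² + xy³ + xy² + y³ → xy³ + y⁴
  leading term xy³: subtract (y)·g_3 from xy³ + y⁴ → y⁴ - y³
  leading term y⁴: no divisor's leading term divides it; move y⁴ to the remainder.
  leading term y³: no divisor's leading term divides it; move -y³ to the remainder.
  remainder y⁴ - y³ ≠ 0; add g_4 = y⁴ - y³ to the basis.

The other S-polynomials (S(f_2,g_3), S(f_1,g_4), S(f_2,g_4), S(g_3,g_4)) all reduce to 0 modulo the current basis, so we have a Gröbner basis.
Inter-reduce: drop elements whose leading term is divisible by another's, tail-reduce, and make monic.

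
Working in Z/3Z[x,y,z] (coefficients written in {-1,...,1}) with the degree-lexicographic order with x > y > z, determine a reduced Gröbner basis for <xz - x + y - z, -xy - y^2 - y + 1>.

G = {y^2z + y^2 - yz - y - z + 1, xy + y^2 + y - 1, xz - x + y - z}

f_1 = xz - x + y - z, LT = xz.
f_2 = -xy - y^2 - y + 1, LT = xy.

S(f_1,f_2): lcm = xyz. S = -y^2z - xy + y^2 + yz + z.
  leading term y^2z: no divisor's leading term divides it; move -y^2z to the remainder.
  leading term xy: subtract (1)·f_2 from -xy + y^2 + yz + z → -y^2 + yz + y + z - 1
  leading term y^2: no divisor's leading term divides it; move -y^2 to the remainder.
  leading term yz: no divisor's leading term divides it; move yz to the remainder.
  leading term y: no divisor's leading term divides it; move y to the remainder.
  leading term z: no divisor's leading term divides it; move z to the remainder.
  leading term 1: no divisor's leading term divides it; move -1 to the remainder.
  remainder -y^2z - y^2 + yz + y + z - 1 ≠ 0; add g_3 = -y^2z - y^2 + yz + y + z - 1 to the basis.

The other S-polynomials (S(f_1,g_3), S(f_2,g_3)) all reduce to 0 modulo the current basis, so we have a Gröbner basis.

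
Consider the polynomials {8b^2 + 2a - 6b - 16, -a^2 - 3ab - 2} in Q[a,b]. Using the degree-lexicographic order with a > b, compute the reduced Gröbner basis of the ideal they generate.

G = {a^2 + 3ab + 2, b^2 + 1/4a - 3/4b - 2}

f_1 = 8b^2 + 2a - 6b - 16, LT = b^2.
f_2 = -a^2 - 3ab - 2, LT = a^2.

The S-polynomials (S(f_1,f_2)) all reduce to 0 modulo the current basis, so we have a Gröbner basis.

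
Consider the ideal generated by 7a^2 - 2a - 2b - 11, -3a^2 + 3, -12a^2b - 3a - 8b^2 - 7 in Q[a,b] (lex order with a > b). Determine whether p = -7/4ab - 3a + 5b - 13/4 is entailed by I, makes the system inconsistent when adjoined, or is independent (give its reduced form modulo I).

First compute the reduced Gröbner basis of I by Buchberger's algorithm.
f_1 = 7a^2 - 2a - 2b - 11, LT = a^2.
f_2 = -3a^2 + 3, LT = a^2.
f_3 = -12a^2b - 3a - 8b^2 - 7, LT = a^2b.

S(f_1,f_2): lcm = a^2. S = -2/7a - 2/7b - 4/7.
  leading term a: no divisor's leading term divides it; move -2/7a to the remainder.
  leading term b: no divisor's leading term divides it; move -2/7b to the remainder.
  leading term 1: no divisor's leading term divides it; move -4/7 to the remainder.
  remainder -2/7a - 2/7b - 4/7 ≠ 0; add h_4 = -2/7a - 2/7b - 4/7 to the basis.

S(f_1,f_3): lcm = a^2b. S = -2/7ab - 1/4a - 20/21b^2 - 11/7b - 7/12.
  leading term ab: subtract (b)·h_4 from -2/7ab - 1/4a - 20/21b^2 - 11/7b - 7/12 → -1/4a - 2/3b^2 - b - 7/12
  leading term a: subtract (7/8)·h_4 from -1/4a - 2/3b^2 - b - 7/12 → -2/3b^2 - 3/4b - 1/12
  leading term b^2: no divisor's leading term divides it; move -2/3b^2 to the remainder.
  leading term b: no divisor's leading term divides it; move -3/4b to the remainder.
  leading term 1: no divisor's leading term divides it; move -1/12 to the remainder.
  remainder -2/3b^2 - 3/4b - 1/12 ≠ 0; add h_5 = -2/3b^2 - 3/4b - 1/12 to the basis.

S(f_1,h_4): lcm = a^2. S = -ab - 16/7a - 2/7b - 11/7.
  leading term ab: subtract (7/2b)·h_4 from -ab - 16/7a - 2/7b - 11/7 → -16/7a + b^2 + 12/7b - 11/7
  leading term a: subtract (8)·h_4 from -16/7a + b^2 + 12/7b - 11/7 → b^2 + 4b + 3
  leading term b^2: subtract (-3/2)·h_5 from b^2 + 4b + 3 → 23/8b + 23/8
  leading term b: no divisor's leading term divides it; move 23/8b to the remainder.
  leading term 1: no divisor's leading term divides it; move 23/8 to the remainder.
  remainder 23/8b + 23/8 ≠ 0; add h_6 = 23/8b + 23/8 to the basis.

The other S-polynomials (S(f_2,f_3), S(f_2,h_4), S(f_3,h_4), S(f_1,h_5), S(f_2,h_5), S(f_3,h_5), S(h_4,h_5), S(f_1,h_6), S(f_2,h_6), S(f_3,h_6), S(h_4,h_6), S(h_5,h_6)) all reduce to 0 modulo the current basis, so we have a Gröbner basis.
Inter-reduce: drop elements whose leading term is divisible by another's, tail-reduce, and make monic.
Reduced Gröbner basis: {a + 1, b + 1}.
Label its elements g_1 = a + 1, g_2 = b + 1.

Reduce p = -7/4ab - 3a + 5b - 13/4 modulo G:
  leading term ab: subtract (-7/4b)·g_1 from -7/4ab - 3a + 5b - 13/4 → -3a + 27/4b - 13/4
  leading term a: subtract (-3)·g_1 from -3a + 27/4b - 13/4 → 27/4b - 1/4
  leading term b: subtract (27/4)·g_2 from 27/4b - 1/4 → -7
  leading term 1: no divisor's leading term divides it; move -7 to the remainder.
  normal form = -7.
The normal form is nonzero, so p ∉ I. Since p minus its normal form lies in I, I + (p) = I + (r) where r = -7; decide whether this ideal is the whole ring.
Here r = -7 is a nonzero constant, hence a unit: 1 ∈ I + (p), the Gröbner basis of I + (p) is {1}, and the enlarged system has no common solution — adjoining p is inconsistent.

Adjoining -7/4ab - 3a + 5b - 13/4 makes the ideal the whole ring: the system is inconsistent.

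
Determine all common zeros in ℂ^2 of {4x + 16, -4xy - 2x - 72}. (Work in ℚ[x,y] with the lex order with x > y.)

{(-4, 4)}

Compute a lex Gröbner basis by Buchberger's algorithm.
f_1 = 4x + 16, LT = x.
f_2 = -4xy - 2x - 72, LT = xy.

S(f_1,f_2): lcm = xy. S = -½x + 4y - 18.
  leading term x: subtract (-⅛)·f_1 from -½x + 4y - 18 → 4y - 16
  leading term y: no divisor's leading term divides it; move 4y to the remainder.
  leading term 1: no divisor's leading term divides it; move -16 to the remainder.
  remainder 4y - 16 ≠ 0; add h_3 = 4y - 16 to the basis.

S(f_1,h_3): leading monomials are coprime, so the S-polynomial reduces to 0 (Buchberger's first criterion).
S(f_2,h_3): lcm = xy. S = 9/2x + 18.
  leading term x: subtract (9/8)·f_1 from 9/2x + 18 → 0
  remainder 0.

Every S-polynomial of the final basis reduces to 0, so we have a Gröbner basis.
Inter-reduce: drop elements whose leading term is divisible by another's, tail-reduce, and make monic.
Reduced Gröbner basis: {x + 4, y - 4}.

A lex Gröbner basis eliminates variables successively. Here y - 4 depends only on y, with roots {4}; lifting each root through the earlier basis elements recovers the full solutions.
  y = 4: the earlier basis element becomes x + 4 = 0, giving x = -4 — point (-4, 4).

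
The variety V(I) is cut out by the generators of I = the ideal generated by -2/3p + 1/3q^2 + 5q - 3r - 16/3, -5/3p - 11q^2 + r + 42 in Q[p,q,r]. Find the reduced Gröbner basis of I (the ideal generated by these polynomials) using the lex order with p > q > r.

f_1 = -2/3p + 1/3q^2 + 5q - 3r - 16/3, LT = p.
f_2 = -5/3p - 11q^2 + r + 42, LT = p.

S(f_1,f_2): lcm = p. S = -71/10q^2 - 15/2q + 51/10r + 166/5.
  reduce S modulo (f_1, f_2):
  remainder -71/10q^2 - 15/2q + 51/10r + 166/5 ≠ 0; add g_3 = -71/10q^2 - 15/2q + 51/10r + 166/5 to the basis.

The other S-polynomials (S(f_1,g_3), S(f_2,g_3)) all reduce to 0 modulo the current basis, so we have a Gröbner basis.
Inter-reduce: drop elements whose leading term is divisible by another's, tail-reduce, and make monic.

G = {p - 495/71q + 294/71r + 402/71, q^2 + 75/71q - 51/71r - 332/71}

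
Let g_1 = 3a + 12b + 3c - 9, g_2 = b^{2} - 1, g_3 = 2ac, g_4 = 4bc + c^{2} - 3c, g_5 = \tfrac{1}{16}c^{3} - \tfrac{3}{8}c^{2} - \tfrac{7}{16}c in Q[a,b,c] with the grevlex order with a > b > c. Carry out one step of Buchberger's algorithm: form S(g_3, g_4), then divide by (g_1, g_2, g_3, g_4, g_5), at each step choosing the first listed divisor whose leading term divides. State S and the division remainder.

lcm(LM(g_3), LM(g_4)) = abc.
S = (lcm/LT(g_3))·g_3 − (lcm/LT(g_4))·g_4 = -\tfrac{1}{4}ac^{2} + \tfrac{3}{4}ac.
Reduce S modulo (g_1, g_2, g_3, g_4, g_5) in that order:
  leading term ac^{2}: subtract (-\tfrac{1}{12}c^{2})·g_1 from -\tfrac{1}{4}ac^{2} + \tfrac{3}{4}ac → bc^{2} + \tfrac{1}{4}c^{3} + \tfrac{3}{4}ac - \tfrac{3}{4}c^{2}
  leading term bc^{2}: subtract (\tfrac{1}{4}c)·g_4 from bc^{2} + \tfrac{1}{4}c^{3} + \tfrac{3}{4}ac - \tfrac{3}{4}c^{2} → \tfrac{3}{4}ac
  leading term ac: subtract (\tfrac{1}{4}c)·g_1 from \tfrac{3}{4}ac → -3bc - \tfrac{3}{4}c^{2} + \tfrac{9}{4}c
  leading term bc: subtract (-\tfrac{3}{4})·g_4 from -3bc - \tfrac{3}{4}c^{2} + \tfrac{9}{4}c → 0
The remainder is 0, so this S-polynomial contributes no new basis element.
This is the inner loop of Buchberger's algorithm — each nonzero remainder becomes a new basis element.

S(g_3, g_4) = -\tfrac{1}{4}ac^{2} + \tfrac{3}{4}ac; remainder on division = 0.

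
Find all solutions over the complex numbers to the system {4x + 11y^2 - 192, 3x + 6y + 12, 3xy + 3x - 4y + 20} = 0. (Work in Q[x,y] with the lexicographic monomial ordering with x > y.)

{(4, -4)}

Compute a lex Gröbner basis by Buchberger's algorithm.
f_1 = 4x + 11y^2 - 192, LT = x.
f_2 = 3x + 6y + 12, LT = x.
f_3 = 3xy + 3x - 4y + 20, LT = xy.

S(f_1,f_2): lcm = x. S = 11/4y^2 - 2y - 52.
  leading term y^2: no divisor's leading term divides it; move 11/4y^2 to the remainder.
  leading term y: no divisor's leading term divides it; move -2y to the remainder.
  leading term 1: no divisor's leading term divides it; move -52 to the remainder.
  remainder 11/4y^2 - 2y - 52 ≠ 0; add h_4 = 11/4y^2 - 2y - 52 to the basis.

S(f_1,f_3): lcm = xy. S = -x + 11/4y^3 - 140/3y - 20/3.
  leading term x: subtract (-1/4)·f_1 from -x + 11/4y^3 - 140/3y - 20/3 → 11/4y^3 + 11/4y^2 - 140/3y - 164/3
  leading term y^3: subtract (y)·h_4 from 11/4y^3 + 11/4y^2 - 140/3y - 164/3 → 19/4y^2 + 16/3y - 164/3
  leading term y^2: subtract (19/11)·h_4 from 19/4y^2 + 16/3y - 164/3 → 290/33y + 1160/33
  leading term y: no divisor's leading term divides it; move 290/33y to the remainder.
  leading term 1: no divisor's leading term divides it; move 1160/33 to the remainder.
  remainder 290/33y + 1160/33 ≠ 0; add h_5 = 290/33y + 1160/33 to the basis.

S(f_2,f_3): lcm = xy. S = -x + 2y^2 + 16/3y - 20/3.
  leading term x: subtract (-1/4)·f_1 from -x + 2y^2 + 16/3y - 20/3 → 19/4y^2 + 16/3y - 164/3
  leading term y^2: subtract (19/11)·h_4 from 19/4y^2 + 16/3y - 164/3 → 290/33y + 1160/33
  leading term y: subtract (1)·h_5 from 290/33y + 1160/33 → 0
  remainder 0.

S(f_1,h_4): leading monomials are coprime, so the S-polynomial reduces to 0 (Buchberger's first criterion).
S(f_2,h_4): leading monomials are coprime, so the S-polynomial reduces to 0 (Buchberger's first criterion).
S(f_3,h_4): lcm = xy^2. S = 19/11xy + 208/11x - 4/3y^2 + 20/3y.
  leading term xy: subtract (19/44y)·f_1 from 19/11xy + 208/11x - 4/3y^2 + 20/3y → 208/11x - 19/4y^3 - 4/3y^2 + 2956/33y
  leading term x: subtract (52/11)·f_1 from 208/11x - 19/4y^3 - 4/3y^2 + 2956/33y → -19/4y^3 - 160/3y^2 + 2956/33y + 9984/11
  leading term y^3: subtract (-19/11y)·h_4 from -19/4y^3 - 160/3y^2 + 2956/33y + 9984/11 → -1874/33y^2 - 8/33y + 9984/11
  leading term y^2: subtract (-7496/363)·h_4 from -1874/33y^2 - 8/33y + 9984/11 → -15080/363y - 60320/363
  leading term y: subtract (-52/11)·h_5 from -15080/363y - 60320/363 → 0
  remainder 0.

S(f_1,h_5): leading monomials are coprime, so the S-polynomial reduces to 0 (Buchberger's first criterion).
S(f_2,h_5): leading monomials are coprime, so the S-polynomial reduces to 0 (Buchberger's first criterion).
S(f_3,h_5): lcm = xy. S = -3x - 4/3y + 20/3.
  leading term x: subtract (-3/4)·f_1 from -3x - 4/3y + 20/3 → 33/4y^2 - 4/3y - 412/3
  leading term y^2: subtract (3)·h_4 from 33/4y^2 - 4/3y - 412/3 → 14/3y + 56/3
  leading term y: subtract (77/145)·h_5 from 14/3y + 56/3 → 0
  remainder 0.

S(h_4,h_5): lcm = y^2. S = -52/11y - 208/11.
  leading term y: subtract (-78/145)·h_5 from -52/11y - 208/11 → 0
  remainder 0.

Every S-polynomial of the final basis reduces to 0, so we have a Gröbner basis.
Inter-reduce: drop elements whose leading term is divisible by another's, tail-reduce, and make monic.
Reduced Gröbner basis: {x - 4, y + 4}.

From the last basis element, y + 4 = 0, so y takes values in {-4}. Each choice, substituted upward through the basis, yields the corresponding point(s) of the solution set.
  y = -4: the earlier basis element becomes x - 4 = 0, giving x = 4 — point (4, -4).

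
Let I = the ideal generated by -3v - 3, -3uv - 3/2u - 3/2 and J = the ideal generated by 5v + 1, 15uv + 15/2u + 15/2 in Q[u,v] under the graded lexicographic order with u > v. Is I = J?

No, the ideals differ.

Since reduced Gröbner bases are canonical representatives of ideals under a given ordering, it suffices to compute and compare them.
Buchberger on the first generating set:
f_1 = -3v - 3, LT = v.
f_2 = -3uv - 3/2u - 3/2, LT = uv.

S(f_1,f_2): lcm = uv. S = 1/2u - 1/2.
  leading term u: no divisor's leading term divides it; move 1/2u to the remainder.
  leading term 1: no divisor's leading term divides it; move -1/2 to the remainder.
  remainder 1/2u - 1/2 ≠ 0; add g_3 = 1/2u - 1/2 to the basis.

The other S-polynomials (S(f_1,g_3), S(f_2,g_3)) all reduce to 0 modulo the current basis, so we have a Gröbner basis.
Inter-reduce: drop elements whose leading term is divisible by another's, tail-reduce, and make monic.
Reduced Gröbner basis: {u - 1, v + 1}.

Buchberger on the second generating set:
h_1 = 5v + 1, LT = v.
h_2 = 15uv + 15/2u + 15/2, LT = uv.

S(h_1,h_2): lcm = uv. S = -3/10u - 1/2.
  leading term u: no divisor's leading term divides it; move -3/10u to the remainder.
  leading term 1: no divisor's leading term divides it; move -1/2 to the remainder.
  remainder -3/10u - 1/2 ≠ 0; add k_3 = -3/10u - 1/2 to the basis.

The other S-polynomials (S(h_1,k_3), S(h_2,k_3)) all reduce to 0 modulo the current basis, so we have a Gröbner basis.
Inter-reduce: drop elements whose leading term is divisible by another's, tail-reduce, and make monic.
Reduced Gröbner basis: {u + 5/3, v + 1/5}.

These differ, so the ideals are not equal.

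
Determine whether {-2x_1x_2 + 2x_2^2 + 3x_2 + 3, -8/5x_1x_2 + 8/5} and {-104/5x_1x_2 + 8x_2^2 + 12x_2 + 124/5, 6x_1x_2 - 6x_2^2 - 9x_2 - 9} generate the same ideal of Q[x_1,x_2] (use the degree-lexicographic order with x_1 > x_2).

Yes, the ideals are equal.

Equality of ideals is decidable: compute both reduced Gröbner bases (unique for the ordering) and check whether they agree.
Buchberger on the first generating set:
f_1 = -2x_1x_2 + 2x_2^2 + 3x_2 + 3, LT = x_1x_2.
f_2 = -8/5x_1x_2 + 8/5, LT = x_1x_2.

S(f_1,f_2): lcm = x_1x_2. S = -x_2^2 - 3/2x_2 - 1/2.
  leading term x_2^2: no divisor's leading term divides it; move -x_2^2 to the remainder.
  leading term x_2: no divisor's leading term divides it; move -3/2x_2 to the remainder.
  leading term 1: no divisor's leading term divides it; move -1/2 to the remainder.
  remainder -x_2^2 - 3/2x_2 - 1/2 ≠ 0; add g_3 = -x_2^2 - 3/2x_2 - 1/2 to the basis.

S(f_1,g_3): lcm = x_1x_2^2. S = -x_2^3 - 3/2x_1x_2 - 3/2x_2^2 - 1/2x_1 - 3/2x_2.
  leading term x_2^3: subtract (x_2)·g_3 from -x_2^3 - 3/2x_1x_2 - 3/2x_2^2 - 1/2x_1 - 3/2x_2 → -3/2x_1x_2 - 1/2x_1 - x_2
  leading term x_1x_2: subtract (3/4)·f_1 from -3/2x_1x_2 - 1/2x_1 - x_2 → -3/2x_2^2 - 1/2x_1 - 13/4x_2 - 9/4
  leading term x_2^2: subtract (3/2)·g_3 from -3/2x_2^2 - 1/2x_1 - 13/4x_2 - 9/4 → -1/2x_1 - x_2 - 3/2
  leading term x_1: no divisor's leading term divides it; move -1/2x_1 to the remainder.
  leading term x_2: no divisor's leading term divides it; move -x_2 to the remainder.
  leading term 1: no divisor's leading term divides it; move -3/2 to the remainder.
  remainder -1/2x_1 - x_2 - 3/2 ≠ 0; add g_4 = -1/2x_1 - x_2 - 3/2 to the basis.

The other S-polynomials (S(f_2,g_3), S(f_1,g_4), S(f_2,g_4), S(g_3,g_4)) all reduce to 0 modulo the current basis, so we have a Gröbner basis.
Inter-reduce: drop elements whose leading term is divisible by another's, tail-reduce, and make monic.
Reduced Gröbner basis: {x_2^2 + 3/2x_2 + 1/2, x_1 + 2x_2 + 3}.

Buchberger on the second generating set:
h_1 = -104/5x_1x_2 + 8x_2^2 + 12x_2 + 124/5, LT = x_1x_2.
h_2 = 6x_1x_2 - 6x_2^2 - 9x_2 - 9, LT = x_1x_2.

S(h_1,h_2): lcm = x_1x_2. S = 8/13x_2^2 + 12/13x_2 + 4/13.
  leading term x_2^2: no divisor's leading term divides it; move 8/13x_2^2 to the remainder.
  leading term x_2: no divisor's leading term divides it; move 12/13x_2 to the remainder.
  leading term 1: no divisor's leading term divides it; move 4/13 to the remainder.
  remainder 8/13x_2^2 + 12/13x_2 + 4/13 ≠ 0; add k_3 = 8/13x_2^2 + 12/13x_2 + 4/13 to the basis.

S(h_1,k_3): lcm = x_1x_2^2. S = -5/13x_2^3 - 3/2x_1x_2 - 15/26x_2^2 - 1/2x_1 - 31/26x_2.
  leading term x_2^3: subtract (-5/8x_2)·k_3 from -5/13x_2^3 - 3/2x_1x_2 - 15/26x_2^2 - 1/2x_1 - 31/26x_2 → -3/2x_1x_2 - 1/2x_1 - x_2
  leading term x_1x_2: subtract (15/208)·h_1 from -3/2x_1x_2 - 1/2x_1 - x_2 → -15/26x_2^2 - 1/2x_1 - 97/52x_2 - 93/52
  leading term x_2^2: subtract (-15/16)·k_3 from -15/26x_2^2 - 1/2x_1 - 97/52x_2 - 93/52 → -1/2x_1 - x_2 - 3/2
  leading term x_1: no divisor's leading term divides it; move -1/2x_1 to the remainder.
  leading term x_2: no divisor's leading term divides it; move -x_2 to the remainder.
  leading term 1: no divisor's leading term divides it; move -3/2 to the remainder.
  remainder -1/2x_1 - x_2 - 3/2 ≠ 0; add k_4 = -1/2x_1 - x_2 - 3/2 to the basis.

The other S-polynomials (S(h_2,k_3), S(h_1,k_4), S(h_2,k_4), S(k_3,k_4)) all reduce to 0 modulo the current basis, so we have a Gröbner basis.
Inter-reduce: drop elements whose leading term is divisible by another's, tail-reduce, and make monic.
Reduced Gröbner basis: {x_2^2 + 3/2x_2 + 1/2, x_1 + 2x_2 + 3}.

The two bases agree; hence the ideals are identical.
The same test decides containment: I ⊆ J iff every generator of I reduces to 0 modulo a Gröbner basis of J.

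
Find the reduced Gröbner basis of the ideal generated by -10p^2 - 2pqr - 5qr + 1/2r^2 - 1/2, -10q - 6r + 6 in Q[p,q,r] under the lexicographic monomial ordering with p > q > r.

f_1 = -10p^2 - 2pqr - 5qr + 1/2r^2 - 1/2, LT = p^2.
f_2 = -10q - 6r + 6, LT = q.

The S-polynomials (S(f_1,f_2)) all reduce to 0 modulo the current basis, so we have a Gröbner basis.

G = {p^2 - 3/25pr^2 + 3/25pr - 7/20r^2 + 3/10r + 1/20, q + 3/5r - 3/5}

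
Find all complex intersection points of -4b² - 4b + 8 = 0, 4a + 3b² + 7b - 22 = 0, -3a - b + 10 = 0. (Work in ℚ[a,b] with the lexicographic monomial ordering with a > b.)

{(3, 1)}

Compute a lex Gröbner basis by Buchberger's algorithm.
f_1 = -4b² - 4b + 8, LT = b².
f_2 = 4a + 3b² + 7b - 22, LT = a.
f_3 = -3a - b + 10, LT = a.

S(f_1,f_2): leading monomials are coprime, so the S-polynomial reduces to 0 (Buchberger's first criterion).
S(f_1,f_3): leading monomials are coprime, so the S-polynomial reduces to 0 (Buchberger's first criterion).
S(f_2,f_3): lcm = a. S = ¾b² + 17/12b - 13/6.
  leading term b²: subtract (-3/16)·f_1 from ¾b² + 17/12b - 13/6 → ⅔b - ⅔
  leading term b: no divisor's leading term divides it; move ⅔b to the remainder.
  leading term 1: no divisor's leading term divides it; move -⅔ to the remainder.
  remainder ⅔b - ⅔ ≠ 0; add h_4 = ⅔b - ⅔ to the basis.

S(f_1,h_4): lcm = b². S = 2b - 2.
  leading term b: subtract (3)·h_4 from 2b - 2 → 0
  remainder 0.

S(f_2,h_4): leading monomials are coprime, so the S-polynomial reduces to 0 (Buchberger's first criterion).
S(f_3,h_4): leading monomials are coprime, so the S-polynomial reduces to 0 (Buchberger's first criterion).
Every S-polynomial of the final basis reduces to 0, so we have a Gröbner basis.
Inter-reduce: drop elements whose leading term is divisible by another's, tail-reduce, and make monic.
Reduced Gröbner basis: {a - 3, b - 1}.

The lex basis is triangular: the last element involves only b. Solving b - 1 = 0 gives b ∈ {1}; substituting each value into the earlier elements determines the remaining variables.
  b = 1: the earlier basis element becomes a - 3 = 0, giving a = 3 — point (3, 1).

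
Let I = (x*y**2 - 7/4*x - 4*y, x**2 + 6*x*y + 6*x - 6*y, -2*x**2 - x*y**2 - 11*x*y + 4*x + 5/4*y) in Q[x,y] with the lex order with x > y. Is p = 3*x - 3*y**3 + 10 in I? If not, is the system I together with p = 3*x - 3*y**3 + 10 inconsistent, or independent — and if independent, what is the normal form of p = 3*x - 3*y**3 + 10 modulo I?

First compute the reduced Gröbner basis of I by Buchberger's algorithm.
f_1 = x*y**2 - 7/4*x - 4*y, LT = x*y**2.
f_2 = x**2 + 6*x*y + 6*x - 6*y, LT = x**2.
f_3 = -2*x**2 - x*y**2 - 11*x*y + 4*x + 5/4*y, LT = x**2.

S(f_1,f_2): lcm = x**2*y**2. S = -7/4*x**2 - 6*x*y**3 - 6*x*y**2 - 4*x*y + 6*y**3.
  leading term x**2: subtract (-7/4)·f_2 from -7/4*x**2 - 6*x*y**3 - 6*x*y**2 - 4*x*y + 6*y**3 → -6*x*y**3 - 6*x*y**2 + 13/2*x*y + 21/2*x + 6*y**3 - 21/2*y
  leading term x*y**3: subtract (-6*y)·f_1 from -6*x*y**3 - 6*x*y**2 + 13/2*x*y + 21/2*x + 6*y**3 - 21/2*y → -6*x*y**2 - 4*x*y + 21/2*x + 6*y**3 - 24*y**2 - 21/2*y
  leading term x*y**2: subtract (-6)·f_1 from -6*x*y**2 - 4*x*y + 21/2*x + 6*y**3 - 24*y**2 - 21/2*y → -4*x*y + 6*y**3 - 24*y**2 - 69/2*y
  leading term x*y: no divisor's leading term divides it; move -4*x*y to the remainder.
  leading term y**3: no divisor's leading term divides it; move 6*y**3 to the remainder.
  leading term y**2: no divisor's leading term divides it; move -24*y**2 to the remainder.
  leading term y: no divisor's leading term divides it; move -69/2*y to the remainder.
  remainder -4*x*y + 6*y**3 - 24*y**2 - 69/2*y ≠ 0; add h_4 = -4*x*y + 6*y**3 - 24*y**2 - 69/2*y to the basis.

S(f_1,f_3): lcm = x**2*y**2. S = -7/4*x**2 - 1/2*x*y**4 - 11/2*x*y**3 + 2*x*y**2 - 4*x*y + 5/8*y**3.
  leading term x**2: subtract (-7/4)·f_2 from -7/4*x**2 - 1/2*x*y**4 - 11/2*x*y**3 + 2*x*y**2 - 4*x*y + 5/8*y**3 → -1/2*x*y**4 - 11/2*x*y**3 + 2*x*y**2 + 13/2*x*y + 21/2*x + 5/8*y**3 - 21/2*y
  leading term x*y**4: subtract (-1/2*y**2)·f_1 from -1/2*x*y**4 - 11/2*x*y**3 + 2*x*y**2 + 13/2*x*y + 21/2*x + 5/8*y**3 - 21/2*y → -11/2*x*y**3 + 9/8*x*y**2 + 13/2*x*y + 21/2*x - 11/8*y**3 - 21/2*y
  leading term x*y**3: subtract (-11/2*y)·f_1 from -11/2*x*y**3 + 9/8*x*y**2 + 13/2*x*y + 21/2*x - 11/8*y**3 - 21/2*y → 9/8*x*y**2 - 25/8*x*y + 21/2*x - 11/8*y**3 - 22*y**2 - 21/2*y
  leading term x*y**2: subtract (9/8)·f_1 from 9/8*x*y**2 - 25/8*x*y + 21/2*x - 11/8*y**3 - 22*y**2 - 21/2*y → -25/8*x*y + 399/32*x - 11/8*y**3 - 22*y**2 - 6*y
  leading term x*y: subtract (25/32)·h_4 from -25/8*x*y + 399/32*x - 11/8*y**3 - 22*y**2 - 6*y → 399/32*x - 97/16*y**3 - 13/4*y**2 + 1341/64*y
  leading term x: no divisor's leading term divides it; move 399/32*x to the remainder.
  leading term y**3: no divisor's leading term divides it; move -97/16*y**3 to the remainder.
  leading term y**2: no divisor's leading term divides it; move -13/4*y**2 to the remainder.
  leading term y: no divisor's leading term divides it; move 1341/64*y to the remainder.
  remainder 399/32*x - 97/16*y**3 - 13/4*y**2 + 1341/64*y ≠ 0; add h_5 = 399/32*x - 97/16*y**3 - 13/4*y**2 + 1341/64*y to the basis.

S(f_2,f_3): lcm = x**2. S = -1/2*x*y**2 + 1/2*x*y + 8*x - 43/8*y.
  leading term x*y**2: subtract (-1/2)·f_1 from -1/2*x*y**2 + 1/2*x*y + 8*x - 43/8*y → 1/2*x*y + 57/8*x - 59/8*y
  leading term x*y: subtract (-1/8)·h_4 from 1/2*x*y + 57/8*x - 59/8*y → 57/8*x + 3/4*y**3 - 3*y**2 - 187/16*y
  leading term x: subtract (4/7)·h_5 from 57/8*x + 3/4*y**3 - 3*y**2 - 187/16*y → 59/14*y**3 - 8/7*y**2 - 1325/56*y
  leading term y**3: no divisor's leading term divides it; move 59/14*y**3 to the remainder.
  leading term y**2: no divisor's leading term divides it; move -8/7*y**2 to the remainder.
  leading term y: no divisor's leading term divides it; move -1325/56*y to the remainder.
  remainder 59/14*y**3 - 8/7*y**2 - 1325/56*y ≠ 0; add h_6 = 59/14*y**3 - 8/7*y**2 - 1325/56*y to the basis.

S(f_1,h_4): lcm = x*y**2. S = -7/4*x + 3/2*y**4 - 6*y**3 - 69/8*y**2 - 4*y.
  leading term x: subtract (-8/57)·h_5 from -7/4*x + 3/2*y**4 - 6*y**3 - 69/8*y**2 - 4*y → 3/2*y**4 - 781/114*y**3 - 4141/456*y**2 - 161/152*y
  leading term y**4: subtract (21/59*y)·h_6 from 3/2*y**4 - 781/114*y**3 - 4141/456*y**2 - 161/152*y → -43343/6726*y**3 - 2218/3363*y**2 - 161/152*y
  leading term y**3: subtract (-303401/198417)·h_6 from -43343/6726*y**3 - 2218/3363*y**2 - 161/152*y → -159202/66139*y**2 - 29555399/793668*y
  leading term y**2: no divisor's leading term divides it; move -159202/66139*y**2 to the remainder.
  leading term y: no divisor's leading term divides it; move -29555399/793668*y to the remainder.
  remainder -159202/66139*y**2 - 29555399/793668*y ≠ 0; add h_7 = -159202/66139*y**2 - 29555399/793668*y to the basis.

S(f_3,h_4): lcm = x**2*y. S = 2*x*y**3 - 1/2*x*y**2 - 85/8*x*y - 5/8*y**2.
  leading term x*y**3: subtract (2*y)·f_1 from 2*x*y**3 - 1/2*x*y**2 - 85/8*x*y - 5/8*y**2 → -1/2*x*y**2 - 57/8*x*y + 59/8*y**2
  leading term x*y**2: subtract (-1/2)·f_1 from -1/2*x*y**2 - 57/8*x*y + 59/8*y**2 → -57/8*x*y - 7/8*x + 59/8*y**2 - 2*y
  leading term x*y: subtract (57/32)·h_4 from -57/8*x*y - 7/8*x + 59/8*y**2 - 2*y → -7/8*x - 171/16*y**3 + 401/8*y**2 + 3805/64*y
  leading term x: subtract (-4/57)·h_5 from -7/8*x - 171/16*y**3 + 401/8*y**2 + 3805/64*y → -10135/912*y**3 + 22753/456*y**2 + 74083/1216*y
  leading term y**3: subtract (-70945/26904)·h_6 from -10135/912*y**3 + 22753/456*y**2 + 74083/1216*y → 420449/8968*y**2 - 39523/26904*y
  leading term y**2: subtract (-24806491/1273616)·h_7 from 420449/8968*y**2 - 39523/26904*y → -11107677535/15283392*y
  leading term y: no divisor's leading term divides it; move -11107677535/15283392*y to the remainder.
  remainder -11107677535/15283392*y ≠ 0; add h_8 = -11107677535/15283392*y to the basis.

The other S-polynomials (S(f_2,h_4), S(f_1,h_5), S(f_2,h_5), S(f_3,h_5), S(h_4,h_5), S(f_1,h_6), S(f_2,h_6), S(f_3,h_6), S(h_4,h_6), S(h_5,h_6), S(f_1,h_7), S(f_2,h_7), S(f_3,h_7), S(h_4,h_7), S(h_5,h_7), S(h_6,h_7), S(f_1,h_8), S(f_2,h_8), S(f_3,h_8), S(h_4,h_8), S(h_5,h_8), S(h_6,h_8), S(h_7,h_8)) all reduce to 0 modulo the current basis, so we have a Gröbner basis.
Inter-reduce: drop elements whose leading term is divisible by another's, tail-reduce, and make monic.
Reduced Gröbner basis: {x, y}.
Label its elements g_1 = x, g_2 = y.

Reduce p = 3*x - 3*y**3 + 10 modulo G:
  leading term x: subtract (3)·g_1 from 3*x - 3*y**3 + 10 → -3*y**3 + 10
  leading term y**3: subtract (-3*y**2)·g_2 from -3*y**3 + 10 → 10
  leading term 1: no divisor's leading term divides it; move 10 to the remainder.
  normal form = 10.
The normal form is nonzero, so p ∉ I. Since p minus its normal form lies in I, I + (p) = I + (r) where r = 10; decide whether this ideal is the whole ring.
Here r = 10 is a nonzero constant, hence a unit: 1 ∈ I + (p), the Gröbner basis of I + (p) is {1}, and the enlarged system has no common solution — adjoining p is inconsistent.

Adjoining 3*x - 3*y**3 + 10 makes the ideal the whole ring: the system is inconsistent.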